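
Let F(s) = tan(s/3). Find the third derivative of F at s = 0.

Use the known series and substitute for the argument.
From the series, [s^3] F = 1/81; multiply by 3! = 6 to get 2/27.

2/27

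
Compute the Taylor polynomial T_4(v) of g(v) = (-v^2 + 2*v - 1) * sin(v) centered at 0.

Multiply each power in the prefactor through the base expansion.
g(0) = 0
g′(0) = -1
g′′(0) = 4
g′′′(0) = -5
g^(4)(0) = -8

-v^4/3 - 5*v^3/6 + 2*v^2 - v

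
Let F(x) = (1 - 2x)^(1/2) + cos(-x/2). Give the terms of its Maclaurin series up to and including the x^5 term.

Expand each term separately and add.
F(0) = 2
F′(0) = -1
F′′(0) = -5/4
F′′′(0) = -3
F^(4)(0) = -239/16
F^(5)(0) = -105

-7*x^5/8 - 239*x^4/384 - x^3/2 - 5*x^2/8 - x + 2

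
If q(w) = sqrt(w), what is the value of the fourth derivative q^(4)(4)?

-15/2048

The coefficient of (w - 4)^4 in the expansion is -5/16384, so q^(4)(4) = 4! * (-5/16384) = -15/2048.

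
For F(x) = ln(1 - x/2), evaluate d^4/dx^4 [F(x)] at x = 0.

-3/8

The coefficient of x^4 in the expansion is -1/64, so F^(4)(0) = 4! * (-1/64) = -3/8.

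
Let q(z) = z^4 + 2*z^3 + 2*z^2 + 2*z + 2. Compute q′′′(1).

The coefficient of (z - 1)^3 in the expansion is 6, so q′′′(1) = 3! * (6) = 36.

36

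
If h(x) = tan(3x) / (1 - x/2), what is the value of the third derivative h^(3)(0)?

117/2

Expand each factor separately, then convolve coefficients.
The coefficient of x^3 in the expansion is 39/4, so h′′′(0) = 3! * (39/4) = 117/2.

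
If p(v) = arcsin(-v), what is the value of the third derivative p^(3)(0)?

-1

Compute the successive derivatives at the expansion point and divide by k!.
The coefficient of v^3 in the expansion is -1/6, so p′′′(0) = 3! * (-1/6) = -1.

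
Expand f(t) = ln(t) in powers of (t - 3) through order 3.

f(3) = ln(3)
f′(3) = 1/3
f′′(3) = -1/9
f′′′(3) = 2/27
The Taylor polynomial is Σ f^(k)(3)/k! · (t - 3)^k.

(t - 3)^3/81 - (t - 3)^2/18 + (t - 3)/3 + ln(3)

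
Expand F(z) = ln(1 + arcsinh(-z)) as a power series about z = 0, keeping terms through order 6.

Let u equal the inner series; expand the outer function in u and truncate.
F(0) = 0
F′(0) = -1
F′′(0) = -1
F′′′(0) = -1
F^(4)(0) = -2
F^(5)(0) = -13
F^(6)(0) = -64

-4*z^6/45 - 13*z^5/120 - z^4/12 - z^3/6 - z^2/2 - z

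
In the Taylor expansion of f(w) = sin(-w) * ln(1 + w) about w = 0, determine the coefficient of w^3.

Write out both Maclaurin series and multiply, keeping only the needed powers.
f(0) = 0
f′(0) = 0
f′′(0) = -2
f′′′(0) = 3
Then c_k = f^(k)(0)/k! gives each Taylor coefficient.

1/2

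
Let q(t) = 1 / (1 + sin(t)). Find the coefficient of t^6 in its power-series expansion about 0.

Use the geometric series for the reciprocal, then substitute.
q(0) = 1
q′(0) = -1
q′′(0) = 2
q′′′(0) = -5
q^(4)(0) = 16
q^(5)(0) = -61
q^(6)(0) = 272
Then c_k = q^(k)(0)/k! gives each Taylor coefficient.

17/45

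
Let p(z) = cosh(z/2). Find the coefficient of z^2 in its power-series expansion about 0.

p(0) = 1
p′(0) = 0
p′′(0) = 1/4

1/8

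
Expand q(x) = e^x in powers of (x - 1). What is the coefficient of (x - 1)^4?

q(1) = e
q′(1) = e
q′′(1) = e
q′′′(1) = e
q^(4)(1) = e
Then c_k = q^(k)(1)/k! gives each Taylor coefficient.

e/24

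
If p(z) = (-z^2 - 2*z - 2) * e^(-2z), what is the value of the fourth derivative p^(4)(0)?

Distribute the polynomial across the series and collect like powers.
From the series, [z^4] p = -2/3; multiply by 4! = 24 to get -16.

-16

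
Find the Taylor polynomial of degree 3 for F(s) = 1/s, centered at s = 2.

-(s - 2)^3/16 + (s - 2)^2/8 - (s - 2)/4 + 1/2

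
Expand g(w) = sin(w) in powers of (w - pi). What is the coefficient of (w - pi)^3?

1/6

Apply the Taylor formula c_k = f^(k)(a)/k!.
g(pi) = 0
g′(pi) = -1
g′′(pi) = 0
g′′′(pi) = 1
So c_3 = g′′′(pi)/3! = 1/6.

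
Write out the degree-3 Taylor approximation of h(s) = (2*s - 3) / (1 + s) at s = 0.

5*s^3 - 5*s^2 + 5*s - 3

Distribute the polynomial across the series and collect like powers.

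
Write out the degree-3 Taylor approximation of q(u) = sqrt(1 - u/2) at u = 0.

Compute the successive derivatives at the expansion point and divide by k!.
q(0) = 1
q′(0) = -1/4
q′′(0) = -1/16
q′′′(0) = -3/64

-u^3/128 - u^2/32 - u/4 + 1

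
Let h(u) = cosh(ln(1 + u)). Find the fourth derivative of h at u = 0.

12

Let u equal the inner series; expand the outer function in u and truncate.
From the series, [u^4] h = 1/2; multiply by 4! = 24 to get 12.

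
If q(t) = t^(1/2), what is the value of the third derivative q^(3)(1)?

3/8

Compute the successive derivatives at the expansion point and divide by k!.
The coefficient of (t - 1)^3 in the expansion is 1/16, so q′′′(1) = 3! * (1/16) = 3/8.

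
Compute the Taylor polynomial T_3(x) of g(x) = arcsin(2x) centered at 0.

4*x^3/3 + 2*x

Compute the successive derivatives at the expansion point and divide by k!.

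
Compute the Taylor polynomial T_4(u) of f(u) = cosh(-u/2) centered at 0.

u^4/384 + u^2/8 + 1

f(0) = 1
f′(0) = 0
f′′(0) = 1/4
f′′′(0) = 0
f^(4)(0) = 1/16
Then c_k = f^(k)(0)/k! gives each Taylor coefficient.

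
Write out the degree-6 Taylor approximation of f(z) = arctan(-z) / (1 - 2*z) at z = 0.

Multiply the numerator's expansion by the denominator's geometric series.
f(0) = 0
f′(0) = -1
f′′(0) = -4
f′′′(0) = -22
f^(4)(0) = -176
f^(5)(0) = -1784
f^(6)(0) = -21408

-446*z^6/15 - 223*z^5/15 - 22*z^4/3 - 11*z^3/3 - 2*z^2 - z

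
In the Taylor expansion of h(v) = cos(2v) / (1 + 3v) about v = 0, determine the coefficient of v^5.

Write out both Maclaurin series and multiply, keeping only the needed powers.
h(0) = 1
h′(0) = -3
h′′(0) = 14
h′′′(0) = -126
h^(4)(0) = 1528
h^(5)(0) = -22920
So c_5 = h^(5)(0)/5! = -191.

-191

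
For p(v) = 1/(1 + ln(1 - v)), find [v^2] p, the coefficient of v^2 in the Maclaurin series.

Let u equal the inner series; expand the outer function in u and truncate.

3/2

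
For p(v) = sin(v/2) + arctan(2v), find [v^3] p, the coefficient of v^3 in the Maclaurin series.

Combine the two series term by term.
p(0) = 0
p′(0) = 5/2
p′′(0) = 0
p′′′(0) = -129/8
So c_3 = p′′′(0)/3! = -43/16.

-43/16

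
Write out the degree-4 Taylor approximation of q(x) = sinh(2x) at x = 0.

4*x^3/3 + 2*x

Compute the successive derivatives at the expansion point and divide by k!.
q(0) = 0
q′(0) = 2
q′′(0) = 0
q′′′(0) = 8
q^(4)(0) = 0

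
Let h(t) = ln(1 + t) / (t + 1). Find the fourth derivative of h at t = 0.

Expand 1/(denominator) as a geometric series and multiply by the numerator's series.
The coefficient of t^4 in the expansion is -25/12, so h^(4)(0) = 4! * (-25/12) = -50.

-50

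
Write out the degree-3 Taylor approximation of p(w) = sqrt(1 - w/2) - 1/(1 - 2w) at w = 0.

Expand each term separately and add.
p(0) = 0
p′(0) = -9/4
p′′(0) = -129/16
p′′′(0) = -3075/64

-1025*w^3/128 - 129*w^2/32 - 9*w/4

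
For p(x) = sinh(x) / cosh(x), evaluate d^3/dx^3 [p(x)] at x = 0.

Divide the numerator series by the denominator series (power-series long division).
The coefficient of x^3 in the expansion is -1/3, so p′′′(0) = 3! * (-1/3) = -2.

-2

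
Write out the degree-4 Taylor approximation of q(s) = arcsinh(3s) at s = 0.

-9*s^3/2 + 3*s

q(0) = 0
q′(0) = 3
q′′(0) = 0
q′′′(0) = -27
q^(4)(0) = 0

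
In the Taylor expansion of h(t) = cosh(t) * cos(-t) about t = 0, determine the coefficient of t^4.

Write out both Maclaurin series and multiply, keeping only the needed powers.
h(0) = 1
h′(0) = 0
h′′(0) = 0
h′′′(0) = 0
h^(4)(0) = -4
Dividing each by k! gives the coefficients c_0, ..., c_4.

-1/6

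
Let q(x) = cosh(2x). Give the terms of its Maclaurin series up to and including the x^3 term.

[x^0] = 1;  [x^1] = 0;  [x^2] = 2;  [x^3] = 0.

2*x^2 + 1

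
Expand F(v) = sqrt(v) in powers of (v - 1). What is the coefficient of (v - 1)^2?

-1/8

Apply the Taylor formula c_k = f^(k)(a)/k!.
F(1) = 1
F′(1) = 1/2
F′′(1) = -1/4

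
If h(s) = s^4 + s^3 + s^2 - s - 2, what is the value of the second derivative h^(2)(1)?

20

The coefficient of (s - 1)^2 in the expansion is 10, so h′′(1) = 2! * (10) = 20.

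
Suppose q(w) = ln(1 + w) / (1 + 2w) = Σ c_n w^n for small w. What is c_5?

Multiply the two series term by term and collect like powers.
[w^0] = 0;  [w^1] = 1;  [w^2] = -5/2;  [w^3] = 16/3;  [w^4] = -131/12;  [w^5] = 661/30.

661/30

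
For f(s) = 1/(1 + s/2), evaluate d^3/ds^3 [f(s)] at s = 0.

The coefficient of s^3 in the expansion is -1/8, so f′′′(0) = 3! * (-1/8) = -3/4.

-3/4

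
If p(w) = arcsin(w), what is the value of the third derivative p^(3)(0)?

From the series, [w^3] p = 1/6; multiply by 3! = 6 to get 1.

1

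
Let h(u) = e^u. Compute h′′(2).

The coefficient of (u - 2)^2 in the expansion is e^(2)/2, so h′′(2) = 2! * (e^(2)/2) = e^(2).

e^(2)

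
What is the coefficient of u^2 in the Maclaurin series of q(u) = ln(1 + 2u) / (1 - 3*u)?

Use 1/(1 - r) = Σ r^k on the denominator, then take the Cauchy product.
q(0) = 0
q′(0) = 2
q′′(0) = 8
Then c_k = q^(k)(0)/k! gives each Taylor coefficient.

4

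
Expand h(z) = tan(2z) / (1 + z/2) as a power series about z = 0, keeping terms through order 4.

-19*z^4/12 + 19*z^3/6 - z^2 + 2*z

Write out both Maclaurin series and multiply, keeping only the needed powers.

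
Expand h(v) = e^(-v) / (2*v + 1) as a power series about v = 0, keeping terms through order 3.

-79*v^3/6 + 13*v^2/2 - 3*v + 1

Expand 1/(denominator) as a geometric series and multiply by the numerator's series.
h(0) = 1
h′(0) = -3
h′′(0) = 13
h′′′(0) = -79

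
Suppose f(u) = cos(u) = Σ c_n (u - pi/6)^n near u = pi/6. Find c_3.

[(u - pi/6)^0] = sqrt(3)/2;  [(u - pi/6)^1] = -1/2;  [(u - pi/6)^2] = -sqrt(3)/4;  [(u - pi/6)^3] = 1/12.

1/12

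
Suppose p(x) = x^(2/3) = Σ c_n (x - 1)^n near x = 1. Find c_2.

Apply the Taylor formula c_k = f^(k)(a)/k!.

-1/9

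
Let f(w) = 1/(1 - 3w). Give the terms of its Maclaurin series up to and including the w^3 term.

[w^0] = 1;  [w^1] = 3;  [w^2] = 9;  [w^3] = 27.

27*w^3 + 9*w^2 + 3*w + 1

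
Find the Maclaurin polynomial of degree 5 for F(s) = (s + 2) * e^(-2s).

Multiply each power in the prefactor through the base expansion.
[s^0] = 2;  [s^1] = -3;  [s^2] = 2;  [s^3] = -2/3;  [s^4] = 0;  [s^5] = 2/15.

2*s^5/15 - 2*s^3/3 + 2*s^2 - 3*s + 2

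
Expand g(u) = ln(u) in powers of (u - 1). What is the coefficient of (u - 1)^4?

-1/4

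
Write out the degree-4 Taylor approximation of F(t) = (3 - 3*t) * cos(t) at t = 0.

t^4/8 + 3*t^3/2 - 3*t^2/2 - 3*t + 3

Multiply each power in the prefactor through the base expansion.
F(0) = 3
F′(0) = -3
F′′(0) = -3
F′′′(0) = 9
F^(4)(0) = 3
The Taylor polynomial is Σ F^(k)(0)/k! · t^k.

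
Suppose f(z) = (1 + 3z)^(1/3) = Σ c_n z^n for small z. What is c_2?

f(0) = 1
f′(0) = 1
f′′(0) = -2
So c_2 = f′′(0)/2! = -1.

-1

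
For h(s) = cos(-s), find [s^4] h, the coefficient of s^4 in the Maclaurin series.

1/24

h(0) = 1
h′(0) = 0
h′′(0) = -1
h′′′(0) = 0
h^(4)(0) = 1
Then c_k = h^(k)(0)/k! gives each Taylor coefficient.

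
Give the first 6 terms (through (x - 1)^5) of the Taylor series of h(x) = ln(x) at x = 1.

(x - 1)^5/5 - (x - 1)^4/4 + (x - 1)^3/3 - (x - 1)^2/2 + (x - 1)

Apply the Taylor formula c_k = f^(k)(a)/k!.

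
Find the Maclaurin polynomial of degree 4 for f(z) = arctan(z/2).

-z^3/24 + z/2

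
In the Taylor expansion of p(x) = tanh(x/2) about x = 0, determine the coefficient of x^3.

-1/24

Differentiate repeatedly and evaluate at the center.
p(0) = 0
p′(0) = 1/2
p′′(0) = 0
p′′′(0) = -1/4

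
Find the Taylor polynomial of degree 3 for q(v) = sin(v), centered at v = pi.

(v - pi)^3/6 - (v - pi)

Apply the Taylor formula c_k = f^(k)(a)/k!.
q(pi) = 0
q′(pi) = -1
q′′(pi) = 0
q′′′(pi) = 1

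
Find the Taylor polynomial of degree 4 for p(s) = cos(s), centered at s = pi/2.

(s - pi/2)^3/6 - (s - pi/2)

p(pi/2) = 0
p′(pi/2) = -1
p′′(pi/2) = 0
p′′′(pi/2) = 1
p^(4)(pi/2) = 0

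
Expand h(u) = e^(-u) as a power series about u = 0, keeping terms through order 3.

Compute the successive derivatives at the expansion point and divide by k!.
[u^0] = 1;  [u^1] = -1;  [u^2] = 1/2;  [u^3] = -1/6.

-u^3/6 + u^2/2 - u + 1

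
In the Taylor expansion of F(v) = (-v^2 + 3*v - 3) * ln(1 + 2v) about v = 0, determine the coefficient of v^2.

12

Distribute the polynomial across the series and collect like powers.
F(0) = 0
F′(0) = -6
F′′(0) = 24
So c_2 = F′′(0)/2! = 12.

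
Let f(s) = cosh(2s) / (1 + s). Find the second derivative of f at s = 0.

Multiply the two series term by term and collect like powers.
The coefficient of s^2 in the expansion is 3, so f′′(0) = 2! * (3) = 6.

6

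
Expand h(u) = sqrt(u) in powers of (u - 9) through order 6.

Differentiate repeatedly and evaluate at the center.

-7*(u - 9)^6/60466176 + 7*(u - 9)^5/5038848 - 5*(u - 9)^4/279936 + (u - 9)^3/3888 - (u - 9)^2/216 + (u - 9)/6 + 3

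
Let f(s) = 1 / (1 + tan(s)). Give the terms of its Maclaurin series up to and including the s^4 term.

5*s^4/3 - 4*s^3/3 + s^2 - s + 1

Write 1/(1+u) = 1 - u + u^2 - u^3 + ... and substitute the series for u.
f(0) = 1
f′(0) = -1
f′′(0) = 2
f′′′(0) = -8
f^(4)(0) = 40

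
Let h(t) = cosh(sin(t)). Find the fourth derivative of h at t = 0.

Substitute the inner expansion into the outer series and collect powers.
From the series, [t^4] h = -1/8; multiply by 4! = 24 to get -3.

-3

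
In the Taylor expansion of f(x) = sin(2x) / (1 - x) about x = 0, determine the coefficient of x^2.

Take the Cauchy product of the two expansions.
f(0) = 0
f′(0) = 2
f′′(0) = 4
Dividing each by k! gives the coefficients c_0, ..., c_2.

2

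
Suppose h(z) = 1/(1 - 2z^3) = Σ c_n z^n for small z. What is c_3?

2

Use the known series and substitute for the argument.
So c_3 = h′′′(0)/3! = 2.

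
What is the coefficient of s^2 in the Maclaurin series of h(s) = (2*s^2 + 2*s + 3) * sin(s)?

2

Shift and add copies of the series according to the polynomial's terms.
[s^0] = 0;  [s^1] = 3;  [s^2] = 2.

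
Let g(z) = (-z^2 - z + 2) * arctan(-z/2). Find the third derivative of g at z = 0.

7/2

Distribute the polynomial across the series and collect like powers.
From the series, [z^3] g = 7/12; multiply by 3! = 6 to get 7/2.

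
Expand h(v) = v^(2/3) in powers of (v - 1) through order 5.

14*(v - 1)^5/729 - 7*(v - 1)^4/243 + 4*(v - 1)^3/81 - (v - 1)^2/9 + 2*(v - 1)/3 + 1

Differentiate repeatedly and evaluate at the center.
h(1) = 1
h′(1) = 2/3
h′′(1) = -2/9
h′′′(1) = 8/27
h^(4)(1) = -56/81
h^(5)(1) = 560/243
The Taylor polynomial is Σ h^(k)(1)/k! · (v - 1)^k.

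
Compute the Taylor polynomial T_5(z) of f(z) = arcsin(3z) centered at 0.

Use the known series and substitute for the argument.
f(0) = 0
f′(0) = 3
f′′(0) = 0
f′′′(0) = 27
f^(4)(0) = 0
f^(5)(0) = 2187
Then c_k = f^(k)(0)/k! gives each Taylor coefficient.

729*z^5/40 + 9*z^3/2 + 3*z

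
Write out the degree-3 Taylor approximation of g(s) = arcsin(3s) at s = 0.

9*s^3/2 + 3*s

g(0) = 0
g′(0) = 3
g′′(0) = 0
g′′′(0) = 27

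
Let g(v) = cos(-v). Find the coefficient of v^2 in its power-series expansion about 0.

g(0) = 1
g′(0) = 0
g′′(0) = -1
The Taylor polynomial is Σ g^(k)(0)/k! · v^k.

-1/2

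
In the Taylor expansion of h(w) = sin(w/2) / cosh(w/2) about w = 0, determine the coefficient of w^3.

-1/12

Divide the numerator series by the denominator series (power-series long division).
h(0) = 0
h′(0) = 1/2
h′′(0) = 0
h′′′(0) = -1/2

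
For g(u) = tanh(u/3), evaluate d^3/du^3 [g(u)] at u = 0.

-2/27

Use the known series and substitute for the argument.
The coefficient of u^3 in the expansion is -1/81, so g′′′(0) = 3! * (-1/81) = -2/27.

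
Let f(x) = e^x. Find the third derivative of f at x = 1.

Differentiate repeatedly and evaluate at the center.
From the series, [(x - 1)^3] f = e/6; multiply by 3! = 6 to get e.

e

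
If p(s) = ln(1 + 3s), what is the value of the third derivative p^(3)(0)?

From the series, [s^3] p = 9; multiply by 3! = 6 to get 54.

54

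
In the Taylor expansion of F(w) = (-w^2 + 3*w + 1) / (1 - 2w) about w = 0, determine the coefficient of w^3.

18

Distribute the polynomial across the series and collect like powers.
[w^0] = 1;  [w^1] = 5;  [w^2] = 9;  [w^3] = 18.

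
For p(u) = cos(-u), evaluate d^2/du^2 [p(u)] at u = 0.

-1

The coefficient of u^2 in the expansion is -1/2, so p′′(0) = 2! * (-1/2) = -1.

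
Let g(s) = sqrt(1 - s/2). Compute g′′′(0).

-3/64

Use the known series and substitute for the argument.
The coefficient of s^3 in the expansion is -1/128, so g′′′(0) = 3! * (-1/128) = -3/64.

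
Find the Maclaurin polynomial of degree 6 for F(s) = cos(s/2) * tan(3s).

Write out both Maclaurin series and multiply, keeping only the needed powers.
[s^0] = 0;  [s^1] = 3;  [s^2] = 0;  [s^3] = 69/8;  [s^4] = 0;  [s^5] = 20021/640;  [s^6] = 0.

20021*s^5/640 + 69*s^3/8 + 3*s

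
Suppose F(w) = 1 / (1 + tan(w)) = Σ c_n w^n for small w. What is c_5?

-32/15

Expand as Σ (-1)^k u^k with u equal to the inner function's series.
[w^0] = 1;  [w^1] = -1;  [w^2] = 1;  [w^3] = -4/3;  [w^4] = 5/3;  [w^5] = -32/15.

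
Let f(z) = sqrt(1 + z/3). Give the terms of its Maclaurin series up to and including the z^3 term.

z^3/432 - z^2/72 + z/6 + 1

Compute the successive derivatives at the expansion point and divide by k!.
f(0) = 1
f′(0) = 1/6
f′′(0) = -1/36
f′′′(0) = 1/72
Dividing each by k! gives the coefficients c_0, ..., c_3.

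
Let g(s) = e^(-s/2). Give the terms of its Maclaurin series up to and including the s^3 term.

g(0) = 1
g′(0) = -1/2
g′′(0) = 1/4
g′′′(0) = -1/8

-s^3/48 + s^2/8 - s/2 + 1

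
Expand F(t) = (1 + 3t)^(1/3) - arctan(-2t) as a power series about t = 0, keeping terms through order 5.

206*t^5/15 - 10*t^4/3 - t^3 - t^2 + 3*t + 1

Expand each term separately and add.
F(0) = 1
F′(0) = 3
F′′(0) = -2
F′′′(0) = -6
F^(4)(0) = -80
F^(5)(0) = 1648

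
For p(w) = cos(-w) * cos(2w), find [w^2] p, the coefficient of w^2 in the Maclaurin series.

Write out both Maclaurin series and multiply, keeping only the needed powers.
p(0) = 1
p′(0) = 0
p′′(0) = -5

-5/2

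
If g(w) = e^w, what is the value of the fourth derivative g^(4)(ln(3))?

3

The coefficient of (w - ln(3))^4 in the expansion is 1/8, so g^(4)(ln(3)) = 4! * (1/8) = 3.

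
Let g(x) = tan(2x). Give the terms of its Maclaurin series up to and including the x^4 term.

8*x^3/3 + 2*x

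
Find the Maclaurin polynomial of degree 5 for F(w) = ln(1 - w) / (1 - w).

Expand each factor separately, then convolve coefficients.
F(0) = 0
F′(0) = -1
F′′(0) = -3
F′′′(0) = -11
F^(4)(0) = -50
F^(5)(0) = -274

-137*w^5/60 - 25*w^4/12 - 11*w^3/6 - 3*w^2/2 - w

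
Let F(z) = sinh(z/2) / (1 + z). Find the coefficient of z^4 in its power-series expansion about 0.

-25/48

Take the Cauchy product of the two expansions.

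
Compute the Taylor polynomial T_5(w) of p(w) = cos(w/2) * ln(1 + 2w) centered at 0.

Multiply the two series term by term and collect like powers.
[w^0] = 0;  [w^1] = 2;  [w^2] = -2;  [w^3] = 29/12;  [w^4] = -15/4;  [w^5] = 1943/320.

1943*w^5/320 - 15*w^4/4 + 29*w^3/12 - 2*w^2 + 2*w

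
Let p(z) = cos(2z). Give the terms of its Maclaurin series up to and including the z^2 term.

[z^0] = 1;  [z^1] = 0;  [z^2] = -2.

1 - 2*z^2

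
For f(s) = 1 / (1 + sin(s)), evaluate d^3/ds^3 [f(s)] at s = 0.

-5

Expand as Σ (-1)^k u^k with u equal to the inner function's series.
From the series, [s^3] f = -5/6; multiply by 3! = 6 to get -5.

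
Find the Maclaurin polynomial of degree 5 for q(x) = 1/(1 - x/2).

x^5/32 + x^4/16 + x^3/8 + x^2/4 + x/2 + 1

q(0) = 1
q′(0) = 1/2
q′′(0) = 1/2
q′′′(0) = 3/4
q^(4)(0) = 3/2
q^(5)(0) = 15/4
Then c_k = q^(k)(0)/k! gives each Taylor coefficient.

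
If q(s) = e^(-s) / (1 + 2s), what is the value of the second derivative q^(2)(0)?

Write out both Maclaurin series and multiply, keeping only the needed powers.
The coefficient of s^2 in the expansion is 13/2, so q′′(0) = 2! * (13/2) = 13.

13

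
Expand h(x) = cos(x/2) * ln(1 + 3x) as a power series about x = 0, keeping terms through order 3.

69*x^3/8 - 9*x^2/2 + 3*x

Take the Cauchy product of the two expansions.
h(0) = 0
h′(0) = 3
h′′(0) = -9
h′′′(0) = 207/4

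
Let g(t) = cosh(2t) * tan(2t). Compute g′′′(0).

Multiply the two series term by term and collect like powers.
The coefficient of t^3 in the expansion is 20/3, so g′′′(0) = 3! * (20/3) = 40.

40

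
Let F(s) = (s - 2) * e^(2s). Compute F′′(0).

-4

Distribute the polynomial across the series and collect like powers.
The coefficient of s^2 in the expansion is -2, so F′′(0) = 2! * (-2) = -4.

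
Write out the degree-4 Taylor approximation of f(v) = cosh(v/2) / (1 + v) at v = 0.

Write out both Maclaurin series and multiply, keeping only the needed powers.
f(0) = 1
f′(0) = -1
f′′(0) = 9/4
f′′′(0) = -27/4
f^(4)(0) = 433/16
Then c_k = f^(k)(0)/k! gives each Taylor coefficient.

433*v^4/384 - 9*v^3/8 + 9*v^2/8 - v + 1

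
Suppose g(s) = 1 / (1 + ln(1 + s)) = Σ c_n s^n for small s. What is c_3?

-7/3

Write 1/(1+u) = 1 - u + u^2 - u^3 + ... and substitute the series for u.
g(0) = 1
g′(0) = -1
g′′(0) = 3
g′′′(0) = -14
Then c_k = g^(k)(0)/k! gives each Taylor coefficient.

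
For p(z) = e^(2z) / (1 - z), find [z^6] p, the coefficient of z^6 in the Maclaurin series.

331/45

Expand 1/(denominator) as a geometric series and multiply by the numerator's series.
p(0) = 1
p′(0) = 3
p′′(0) = 10
p′′′(0) = 38
p^(4)(0) = 168
p^(5)(0) = 872
p^(6)(0) = 5296
Dividing each by k! gives the coefficients c_0, ..., c_6.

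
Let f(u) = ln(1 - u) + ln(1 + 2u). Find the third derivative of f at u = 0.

14

Combine the two series term by term.
The coefficient of u^3 in the expansion is 7/3, so f′′′(0) = 3! * (7/3) = 14.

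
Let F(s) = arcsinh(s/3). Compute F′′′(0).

-1/27

Differentiate repeatedly and evaluate at the center.
From the series, [s^3] F = -1/162; multiply by 3! = 6 to get -1/27.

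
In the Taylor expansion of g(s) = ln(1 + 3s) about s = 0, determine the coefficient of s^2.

-9/2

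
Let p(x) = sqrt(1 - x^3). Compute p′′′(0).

The coefficient of x^3 in the expansion is -1/2, so p′′′(0) = 3! * (-1/2) = -3.

-3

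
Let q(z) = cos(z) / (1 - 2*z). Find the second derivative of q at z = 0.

Expand 1/(denominator) as a geometric series and multiply by the numerator's series.
The coefficient of z^2 in the expansion is 7/2, so q′′(0) = 2! * (7/2) = 7.

7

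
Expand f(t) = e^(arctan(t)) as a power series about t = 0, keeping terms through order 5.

Compose series: expand the inner function first, then feed it into the outer expansion.
[t^0] = 1;  [t^1] = 1;  [t^2] = 1/2;  [t^3] = -1/6;  [t^4] = -7/24;  [t^5] = 1/24.

t^5/24 - 7*t^4/24 - t^3/6 + t^2/2 + t + 1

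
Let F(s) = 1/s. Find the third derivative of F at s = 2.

Use the known series and substitute for the argument.
From the series, [(s - 2)^3] F = -1/16; multiply by 3! = 6 to get -3/8.

-3/8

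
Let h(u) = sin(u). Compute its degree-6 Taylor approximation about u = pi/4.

-sqrt(2)*(u - pi/4)^6/1440 + sqrt(2)*(u - pi/4)^5/240 + sqrt(2)*(u - pi/4)^4/48 - sqrt(2)*(u - pi/4)^3/12 - sqrt(2)*(u - pi/4)^2/4 + sqrt(2)*(u - pi/4)/2 + sqrt(2)/2

h(pi/4) = sqrt(2)/2
h′(pi/4) = sqrt(2)/2
h′′(pi/4) = -sqrt(2)/2
h′′′(pi/4) = -sqrt(2)/2
h^(4)(pi/4) = sqrt(2)/2
h^(5)(pi/4) = sqrt(2)/2
h^(6)(pi/4) = -sqrt(2)/2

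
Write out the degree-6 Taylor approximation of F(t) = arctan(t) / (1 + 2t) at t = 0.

-446*t^6/15 + 223*t^5/15 - 22*t^4/3 + 11*t^3/3 - 2*t^2 + t

Write out both Maclaurin series and multiply, keeping only the needed powers.
F(0) = 0
F′(0) = 1
F′′(0) = -4
F′′′(0) = 22
F^(4)(0) = -176
F^(5)(0) = 1784
F^(6)(0) = -21408
The Taylor polynomial is Σ F^(k)(0)/k! · t^k.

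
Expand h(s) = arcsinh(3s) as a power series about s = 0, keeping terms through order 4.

-9*s^3/2 + 3*s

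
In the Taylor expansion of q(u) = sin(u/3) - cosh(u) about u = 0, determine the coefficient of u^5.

1/29160

Expand each term separately and add.
q(0) = -1
q′(0) = 1/3
q′′(0) = -1
q′′′(0) = -1/27
q^(4)(0) = -1
q^(5)(0) = 1/243
So c_5 = q^(5)(0)/5! = 1/29160.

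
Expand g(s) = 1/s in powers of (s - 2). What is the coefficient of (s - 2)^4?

1/32

g(2) = 1/2
g′(2) = -1/4
g′′(2) = 1/4
g′′′(2) = -3/8
g^(4)(2) = 3/4
Dividing each by k! gives the coefficients c_0, ..., c_4.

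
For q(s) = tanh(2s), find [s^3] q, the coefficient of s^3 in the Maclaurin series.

-8/3

q(0) = 0
q′(0) = 2
q′′(0) = 0
q′′′(0) = -16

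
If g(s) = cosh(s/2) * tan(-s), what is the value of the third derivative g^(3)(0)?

-11/4

Expand each factor separately, then convolve coefficients.
From the series, [s^3] g = -11/24; multiply by 3! = 6 to get -11/4.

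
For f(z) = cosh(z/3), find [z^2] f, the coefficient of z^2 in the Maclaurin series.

1/18

Use the known series and substitute for the argument.
[z^0] = 1;  [z^1] = 0;  [z^2] = 1/18.
So c_2 = f′′(0)/2! = 1/18.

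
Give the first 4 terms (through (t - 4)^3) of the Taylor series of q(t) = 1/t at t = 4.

-(t - 4)^3/256 + (t - 4)^2/64 - (t - 4)/16 + 1/4

[(t - 4)^0] = 1/4;  [(t - 4)^1] = -1/16;  [(t - 4)^2] = 1/64;  [(t - 4)^3] = -1/256.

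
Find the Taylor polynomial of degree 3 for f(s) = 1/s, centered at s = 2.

f(2) = 1/2
f′(2) = -1/4
f′′(2) = 1/4
f′′′(2) = -3/8

-(s - 2)^3/16 + (s - 2)^2/8 - (s - 2)/4 + 1/2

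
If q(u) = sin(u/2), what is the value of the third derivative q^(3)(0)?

-1/8

From the series, [u^3] q = -1/48; multiply by 3! = 6 to get -1/8.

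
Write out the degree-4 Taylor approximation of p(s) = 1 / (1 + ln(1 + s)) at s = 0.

11*s^4/3 - 7*s^3/3 + 3*s^2/2 - s + 1

Expand as Σ (-1)^k u^k with u equal to the inner function's series.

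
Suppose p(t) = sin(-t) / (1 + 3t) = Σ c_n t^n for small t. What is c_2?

3

Expand each factor separately, then convolve coefficients.
p(0) = 0
p′(0) = -1
p′′(0) = 6
Dividing each by k! gives the coefficients c_0, ..., c_2.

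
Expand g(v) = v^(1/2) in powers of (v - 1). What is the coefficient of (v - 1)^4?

[(v - 1)^0] = 1;  [(v - 1)^1] = 1/2;  [(v - 1)^2] = -1/8;  [(v - 1)^3] = 1/16;  [(v - 1)^4] = -5/128.

-5/128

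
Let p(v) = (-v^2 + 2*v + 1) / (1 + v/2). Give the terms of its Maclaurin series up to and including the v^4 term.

-7*v^4/16 + 7*v^3/8 - 7*v^2/4 + 3*v/2 + 1

Multiply each power in the prefactor through the base expansion.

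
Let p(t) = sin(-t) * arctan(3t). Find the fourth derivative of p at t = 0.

228

Expand each factor separately, then convolve coefficients.
The coefficient of t^4 in the expansion is 19/2, so p^(4)(0) = 4! * (19/2) = 228.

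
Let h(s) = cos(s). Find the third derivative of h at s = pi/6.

1/2

The coefficient of (s - pi/6)^3 in the expansion is 1/12, so h′′′(pi/6) = 3! * (1/12) = 1/2.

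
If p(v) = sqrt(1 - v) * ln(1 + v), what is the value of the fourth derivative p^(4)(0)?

-10

Write out both Maclaurin series and multiply, keeping only the needed powers.
From the series, [v^4] p = -5/12; multiply by 4! = 24 to get -10.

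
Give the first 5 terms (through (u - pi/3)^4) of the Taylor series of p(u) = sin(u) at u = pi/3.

sqrt(3)*(u - pi/3)^4/48 - (u - pi/3)^3/12 - sqrt(3)*(u - pi/3)^2/4 + (u - pi/3)/2 + sqrt(3)/2

p(pi/3) = sqrt(3)/2
p′(pi/3) = 1/2
p′′(pi/3) = -sqrt(3)/2
p′′′(pi/3) = -1/2
p^(4)(pi/3) = sqrt(3)/2
Dividing each by k! gives the coefficients c_0, ..., c_4.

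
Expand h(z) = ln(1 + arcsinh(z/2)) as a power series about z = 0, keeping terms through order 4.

Plug the Maclaurin series of the inner function into that of the outer and collect terms.
h(0) = 0
h′(0) = 1/2
h′′(0) = -1/4
h′′′(0) = 1/8
h^(4)(0) = -1/8

-z^4/192 + z^3/48 - z^2/8 + z/2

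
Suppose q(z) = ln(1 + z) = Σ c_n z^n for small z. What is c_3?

1/3

[z^0] = 0;  [z^1] = 1;  [z^2] = -1/2;  [z^3] = 1/3.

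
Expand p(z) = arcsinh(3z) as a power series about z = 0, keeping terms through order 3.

-9*z^3/2 + 3*z

Compute the successive derivatives at the expansion point and divide by k!.
p(0) = 0
p′(0) = 3
p′′(0) = 0
p′′′(0) = -27
Then c_k = p^(k)(0)/k! gives each Taylor coefficient.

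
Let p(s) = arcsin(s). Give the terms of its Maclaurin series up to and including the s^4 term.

[s^0] = 0;  [s^1] = 1;  [s^2] = 0;  [s^3] = 1/6;  [s^4] = 0.

s^3/6 + s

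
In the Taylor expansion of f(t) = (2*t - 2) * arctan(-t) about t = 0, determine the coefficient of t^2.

Distribute the polynomial across the series and collect like powers.
[t^0] = 0;  [t^1] = 2;  [t^2] = -2.
So c_2 = f′′(0)/2! = -2.

-2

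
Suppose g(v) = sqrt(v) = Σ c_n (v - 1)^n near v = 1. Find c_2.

Differentiate repeatedly and evaluate at the center.
[(v - 1)^0] = 1;  [(v - 1)^1] = 1/2;  [(v - 1)^2] = -1/8.

-1/8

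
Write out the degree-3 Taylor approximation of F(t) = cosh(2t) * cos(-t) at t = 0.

Multiply the two series term by term and collect like powers.
[t^0] = 1;  [t^1] = 0;  [t^2] = 3/2;  [t^3] = 0.

3*t^2/2 + 1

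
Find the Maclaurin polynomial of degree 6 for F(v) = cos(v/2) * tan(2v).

3781*v^5/960 + 29*v^3/12 + 2*v

Write out both Maclaurin series and multiply, keeping only the needed powers.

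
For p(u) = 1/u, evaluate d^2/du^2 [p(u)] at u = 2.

1/4

The coefficient of (u - 2)^2 in the expansion is 1/8, so p′′(2) = 2! * (1/8) = 1/4.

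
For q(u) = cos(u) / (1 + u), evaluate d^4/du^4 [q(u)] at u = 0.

Write out both Maclaurin series and multiply, keeping only the needed powers.
From the series, [u^4] q = 13/24; multiply by 4! = 24 to get 13.

13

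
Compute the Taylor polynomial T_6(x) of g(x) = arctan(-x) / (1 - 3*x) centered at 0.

-1173*x^6/5 - 391*x^5/5 - 26*x^4 - 26*x^3/3 - 3*x^2 - x

Expand 1/(denominator) as a geometric series and multiply by the numerator's series.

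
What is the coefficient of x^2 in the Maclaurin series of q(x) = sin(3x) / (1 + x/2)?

Multiply the two series term by term and collect like powers.
[x^0] = 0;  [x^1] = 3;  [x^2] = -3/2.

-3/2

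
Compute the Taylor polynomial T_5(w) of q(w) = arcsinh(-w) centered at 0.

-3*w^5/40 + w^3/6 - w

q(0) = 0
q′(0) = -1
q′′(0) = 0
q′′′(0) = 1
q^(4)(0) = 0
q^(5)(0) = -9
Dividing each by k! gives the coefficients c_0, ..., c_5.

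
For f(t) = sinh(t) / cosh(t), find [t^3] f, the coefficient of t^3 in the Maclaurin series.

Invert the denominator's series and multiply.

-1/3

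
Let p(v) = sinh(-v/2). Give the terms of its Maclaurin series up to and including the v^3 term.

[v^0] = 0;  [v^1] = -1/2;  [v^2] = 0;  [v^3] = -1/48.

-v^3/48 - v/2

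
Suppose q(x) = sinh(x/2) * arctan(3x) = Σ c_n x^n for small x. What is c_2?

3/2

Write out both Maclaurin series and multiply, keeping only the needed powers.
q(0) = 0
q′(0) = 0
q′′(0) = 3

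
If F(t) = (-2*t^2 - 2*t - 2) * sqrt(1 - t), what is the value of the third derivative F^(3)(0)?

33/4

Multiply each power in the prefactor through the base expansion.
From the series, [t^3] F = 11/8; multiply by 3! = 6 to get 33/4.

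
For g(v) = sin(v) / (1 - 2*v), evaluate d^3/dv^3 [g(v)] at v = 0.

Multiply the numerator's expansion by the denominator's geometric series.
From the series, [v^3] g = 23/6; multiply by 3! = 6 to get 23.

23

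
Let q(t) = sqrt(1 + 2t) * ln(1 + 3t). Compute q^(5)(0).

2367

Multiply the two series term by term and collect like powers.
The coefficient of t^5 in the expansion is 789/40, so q^(5)(0) = 5! * (789/40) = 2367.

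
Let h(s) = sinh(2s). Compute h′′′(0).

The coefficient of s^3 in the expansion is 4/3, so h′′′(0) = 3! * (4/3) = 8.

8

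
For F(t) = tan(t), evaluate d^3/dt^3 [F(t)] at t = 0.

2

The coefficient of t^3 in the expansion is 1/3, so F′′′(0) = 3! * (1/3) = 2.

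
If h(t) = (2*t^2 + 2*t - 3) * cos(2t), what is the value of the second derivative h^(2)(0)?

16

Multiply each power in the prefactor through the base expansion.
From the series, [t^2] h = 8; multiply by 2! = 2 to get 16.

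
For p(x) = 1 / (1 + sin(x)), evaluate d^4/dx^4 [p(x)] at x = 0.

16

Use the geometric series for the reciprocal, then substitute.
The coefficient of x^4 in the expansion is 2/3, so p^(4)(0) = 4! * (2/3) = 16.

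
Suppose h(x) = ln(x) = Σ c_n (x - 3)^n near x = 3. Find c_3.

1/81

h(3) = ln(3)
h′(3) = 1/3
h′′(3) = -1/9
h′′′(3) = 2/27
So c_3 = h′′′(3)/3! = 1/81.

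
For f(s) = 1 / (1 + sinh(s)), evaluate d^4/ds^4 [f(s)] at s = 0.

Expand as Σ (-1)^k u^k with u equal to the inner function's series.
The coefficient of s^4 in the expansion is 4/3, so f^(4)(0) = 4! * (4/3) = 32.

32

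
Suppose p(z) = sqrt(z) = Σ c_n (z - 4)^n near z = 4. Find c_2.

[(z - 4)^0] = 2;  [(z - 4)^1] = 1/4;  [(z - 4)^2] = -1/64.
So c_2 = p′′(4)/2! = -1/64.

-1/64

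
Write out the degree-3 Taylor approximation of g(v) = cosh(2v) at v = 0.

2*v^2 + 1

g(0) = 1
g′(0) = 0
g′′(0) = 4
g′′′(0) = 0
Dividing each by k! gives the coefficients c_0, ..., c_3.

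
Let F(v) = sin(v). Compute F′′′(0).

Compute the successive derivatives at the expansion point and divide by k!.
From the series, [v^3] F = -1/6; multiply by 3! = 6 to get -1.

-1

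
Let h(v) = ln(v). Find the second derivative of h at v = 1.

-1

The coefficient of (v - 1)^2 in the expansion is -1/2, so h′′(1) = 2! * (-1/2) = -1.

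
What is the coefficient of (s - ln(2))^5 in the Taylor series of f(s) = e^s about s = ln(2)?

1/60

f(ln(2)) = 2
f′(ln(2)) = 2
f′′(ln(2)) = 2
f′′′(ln(2)) = 2
f^(4)(ln(2)) = 2
f^(5)(ln(2)) = 2
The Taylor polynomial is Σ f^(k)(ln(2))/k! · (s - ln(2))^k.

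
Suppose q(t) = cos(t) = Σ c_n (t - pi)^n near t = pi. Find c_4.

-1/24

Apply the Taylor formula c_k = f^(k)(a)/k!.
q(pi) = -1
q′(pi) = 0
q′′(pi) = 1
q′′′(pi) = 0
q^(4)(pi) = -1
So c_4 = q^(4)(pi)/4! = -1/24.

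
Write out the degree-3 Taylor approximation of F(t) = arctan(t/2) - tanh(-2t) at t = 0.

Combine the two series term by term.
[t^0] = 0;  [t^1] = 5/2;  [t^2] = 0;  [t^3] = -65/24.

-65*t^3/24 + 5*t/2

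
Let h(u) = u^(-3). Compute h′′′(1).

-60

Apply the Taylor formula c_k = f^(k)(a)/k!.
From the series, [(u - 1)^3] h = -10; multiply by 3! = 6 to get -60.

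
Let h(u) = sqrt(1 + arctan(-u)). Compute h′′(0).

-1/4

Let u equal the inner series; expand the outer function in u and truncate.
From the series, [u^2] h = -1/8; multiply by 2! = 2 to get -1/4.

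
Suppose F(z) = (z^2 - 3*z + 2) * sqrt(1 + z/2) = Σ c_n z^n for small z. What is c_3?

Multiply each power in the prefactor through the base expansion.
F(0) = 2
F′(0) = -5/2
F′′(0) = 3/8
F′′′(0) = 69/32
So c_3 = F′′′(0)/3! = 23/64.

23/64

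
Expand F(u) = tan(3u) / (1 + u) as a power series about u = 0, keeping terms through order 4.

Take the Cauchy product of the two expansions.
F(0) = 0
F′(0) = 3
F′′(0) = -6
F′′′(0) = 72
F^(4)(0) = -288
Dividing each by k! gives the coefficients c_0, ..., c_4.

-12*u^4 + 12*u^3 - 3*u^2 + 3*u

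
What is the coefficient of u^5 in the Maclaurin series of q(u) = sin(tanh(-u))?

-37/120

Plug the Maclaurin series of the inner function into that of the outer and collect terms.
[u^0] = 0;  [u^1] = -1;  [u^2] = 0;  [u^3] = 1/2;  [u^4] = 0;  [u^5] = -37/120.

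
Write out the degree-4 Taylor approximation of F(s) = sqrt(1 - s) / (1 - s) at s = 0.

35*s^4/128 + 5*s^3/16 + 3*s^2/8 + s/2 + 1

Expand each factor separately, then convolve coefficients.
F(0) = 1
F′(0) = 1/2
F′′(0) = 3/4
F′′′(0) = 15/8
F^(4)(0) = 105/16
The Taylor polynomial is Σ F^(k)(0)/k! · s^k.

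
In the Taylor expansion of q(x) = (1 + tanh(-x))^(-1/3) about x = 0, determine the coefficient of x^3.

Compose series: expand the inner function first, then feed it into the outer expansion.
[x^0] = 1;  [x^1] = 1/3;  [x^2] = 2/9;  [x^3] = 5/81.

5/81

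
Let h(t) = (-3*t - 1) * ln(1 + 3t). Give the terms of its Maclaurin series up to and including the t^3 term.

Distribute the polynomial across the series and collect like powers.
h(0) = 0
h′(0) = -3
h′′(0) = -9
h′′′(0) = 27

9*t^3/2 - 9*t^2/2 - 3*t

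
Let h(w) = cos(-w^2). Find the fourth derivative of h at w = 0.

-12

Compute the successive derivatives at the expansion point and divide by k!.
From the series, [w^4] h = -1/2; multiply by 4! = 24 to get -12.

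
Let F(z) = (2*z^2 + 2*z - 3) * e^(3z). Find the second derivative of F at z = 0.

-11

Shift and add copies of the series according to the polynomial's terms.
From the series, [z^2] F = -11/2; multiply by 2! = 2 to get -11.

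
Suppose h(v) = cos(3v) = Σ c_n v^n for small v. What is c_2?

h(0) = 1
h′(0) = 0
h′′(0) = -9
So c_2 = h′′(0)/2! = -9/2.

-9/2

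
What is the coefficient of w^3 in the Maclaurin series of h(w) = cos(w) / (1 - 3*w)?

Use 1/(1 - r) = Σ r^k on the denominator, then take the Cauchy product.
h(0) = 1
h′(0) = 3
h′′(0) = 17
h′′′(0) = 153
So c_3 = h′′′(0)/3! = 51/2.

51/2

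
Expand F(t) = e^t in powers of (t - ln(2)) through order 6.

(t - ln(2))^6/360 + (t - ln(2))^5/60 + (t - ln(2))^4/12 + (t - ln(2))^3/3 + (t - ln(2))^2 + 2*(t - ln(2)) + 2

F(ln(2)) = 2
F′(ln(2)) = 2
F′′(ln(2)) = 2
F′′′(ln(2)) = 2
F^(4)(ln(2)) = 2
F^(5)(ln(2)) = 2
F^(6)(ln(2)) = 2
Dividing each by k! gives the coefficients c_0, ..., c_6.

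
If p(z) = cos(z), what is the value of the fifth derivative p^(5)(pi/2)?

The coefficient of (z - pi/2)^5 in the expansion is -1/120, so p^(5)(pi/2) = 5! * (-1/120) = -1.

-1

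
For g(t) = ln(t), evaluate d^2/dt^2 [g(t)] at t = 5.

The coefficient of (t - 5)^2 in the expansion is -1/50, so g′′(5) = 2! * (-1/50) = -1/25.

-1/25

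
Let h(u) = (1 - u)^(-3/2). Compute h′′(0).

The coefficient of u^2 in the expansion is 15/8, so h′′(0) = 2! * (15/8) = 15/4.

15/4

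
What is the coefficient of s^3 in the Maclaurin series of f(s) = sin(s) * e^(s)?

1/3

Take the Cauchy product of the two expansions.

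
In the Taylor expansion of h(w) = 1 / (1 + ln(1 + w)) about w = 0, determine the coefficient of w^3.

-7/3

Write 1/(1+u) = 1 - u + u^2 - u^3 + ... and substitute the series for u.
So c_3 = h′′′(0)/3! = -7/3.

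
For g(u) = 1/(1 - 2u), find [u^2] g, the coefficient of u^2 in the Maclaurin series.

4

[u^0] = 1;  [u^1] = 2;  [u^2] = 4.
So c_2 = g′′(0)/2! = 4.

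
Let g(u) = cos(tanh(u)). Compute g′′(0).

Substitute the inner expansion into the outer series and collect powers.
The coefficient of u^2 in the expansion is -1/2, so g′′(0) = 2! * (-1/2) = -1.

-1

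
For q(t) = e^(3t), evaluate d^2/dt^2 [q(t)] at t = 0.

9

The coefficient of t^2 in the expansion is 9/2, so q′′(0) = 2! * (9/2) = 9.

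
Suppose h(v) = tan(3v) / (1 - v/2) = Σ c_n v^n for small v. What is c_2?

3/2

Multiply the two series term by term and collect like powers.
h(0) = 0
h′(0) = 3
h′′(0) = 3
So c_2 = h′′(0)/2! = 3/2.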